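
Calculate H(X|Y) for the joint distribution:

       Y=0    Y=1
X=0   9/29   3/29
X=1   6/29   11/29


H(X|Y) = Σ_y p(y) H(X|Y=y)
  p(Y=0) = 15/29, H(X|Y=0) = 0.9710
  p(Y=1) = 14/29, H(X|Y=1) = 0.7496
H(X|Y) = 0.5172×0.9710 + 0.4828×0.7496 = 0.8641 bits


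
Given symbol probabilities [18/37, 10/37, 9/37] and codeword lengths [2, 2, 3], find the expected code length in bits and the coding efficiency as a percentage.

Average length L = Σ p_i × l_i = 2.2432 bits
Entropy H = 1.5120 bits
Efficiency η = H/L × 100% = 67.40%


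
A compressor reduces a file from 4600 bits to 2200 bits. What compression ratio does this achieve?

Compression ratio = Original / Compressed
= 4600 / 2200 = 2.09:1


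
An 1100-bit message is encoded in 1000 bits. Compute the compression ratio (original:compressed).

Compression ratio = Original / Compressed
= 1100 / 1000 = 1.10:1


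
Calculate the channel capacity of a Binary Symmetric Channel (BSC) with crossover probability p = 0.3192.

For BSC with error probability p:
C = 1 - H(p) where H(p) is binary entropy
H(0.3192) = -0.3192 × log₂(0.3192) - 0.6808 × log₂(0.6808)
H(p) = 0.9035
C = 1 - 0.9035 = 0.0965 bits/use


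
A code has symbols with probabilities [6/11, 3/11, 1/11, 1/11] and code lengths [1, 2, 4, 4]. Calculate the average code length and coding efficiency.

Average length L = Σ p_i × l_i = 1.8182 bits
Entropy H = 1.6172 bits
Efficiency η = H/L × 100% = 88.95%


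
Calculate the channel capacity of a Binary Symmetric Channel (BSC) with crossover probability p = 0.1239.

For BSC with error probability p:
C = 1 - H(p) where H(p) is binary entropy
H(0.1239) = -0.1239 × log₂(0.1239) - 0.8761 × log₂(0.8761)
H(p) = 0.5405
C = 1 - 0.5405 = 0.4595 bits/use


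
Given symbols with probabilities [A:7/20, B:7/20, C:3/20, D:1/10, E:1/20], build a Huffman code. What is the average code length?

Huffman tree construction:
Combine smallest probabilities repeatedly
Resulting codes:
  A: 11 (length 2)
  B: 0 (length 1)
  C: 100 (length 3)
  D: 1011 (length 4)
  E: 1010 (length 4)
Average length = Σ p(s) × length(s) = 2.1000 bits


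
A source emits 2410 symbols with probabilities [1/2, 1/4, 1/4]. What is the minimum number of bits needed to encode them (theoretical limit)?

Entropy H = 1.5000 bits/symbol
Minimum bits = H × n = 1.5000 × 2410
= 3615.00 bits


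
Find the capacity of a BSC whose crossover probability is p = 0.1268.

For BSC with error probability p:
C = 1 - H(p) where H(p) is binary entropy
H(0.1268) = -0.1268 × log₂(0.1268) - 0.8732 × log₂(0.8732)
H(p) = 0.5486
C = 1 - 0.5486 = 0.4514 bits/use


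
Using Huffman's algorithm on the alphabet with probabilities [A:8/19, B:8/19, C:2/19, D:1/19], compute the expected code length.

Huffman tree construction:
Combine smallest probabilities repeatedly
Resulting codes:
  A: 11 (length 2)
  B: 0 (length 1)
  C: 101 (length 3)
  D: 100 (length 3)
Average length = Σ p(s) × length(s) = 1.7368 bits


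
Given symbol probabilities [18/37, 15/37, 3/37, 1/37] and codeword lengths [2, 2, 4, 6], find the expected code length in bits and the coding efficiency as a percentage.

Average length L = Σ p_i × l_i = 2.2703 bits
Entropy H = 1.4685 bits
Efficiency η = H/L × 100% = 64.68%


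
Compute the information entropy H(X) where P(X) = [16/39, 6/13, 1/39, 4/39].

H(X) = -Σ p(x) log₂ p(x)
  -16/39 × log₂(16/39) = 0.5273
  -6/13 × log₂(6/13) = 0.5148
  -1/39 × log₂(1/39) = 0.1355
  -4/39 × log₂(4/39) = 0.3370
H(X) = 1.5147 bits


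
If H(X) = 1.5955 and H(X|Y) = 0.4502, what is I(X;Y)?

I(X;Y) = H(X) - H(X|Y)
I(X;Y) = 1.5955 - 0.4502 = 1.1453 bits


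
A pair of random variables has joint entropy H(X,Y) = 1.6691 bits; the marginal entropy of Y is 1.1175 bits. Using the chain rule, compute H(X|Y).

Chain rule: H(X,Y) = H(X|Y) + H(Y)
H(X|Y) = H(X,Y) - H(Y) = 1.6691 - 1.1175 = 0.5516 bits


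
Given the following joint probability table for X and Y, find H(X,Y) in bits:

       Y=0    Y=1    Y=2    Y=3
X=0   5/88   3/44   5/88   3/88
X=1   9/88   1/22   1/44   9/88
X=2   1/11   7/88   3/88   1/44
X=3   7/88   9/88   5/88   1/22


H(X,Y) = -Σ p(x,y) log₂ p(x,y)
  p(0,0)=5/88: -0.0568 × log₂(0.0568) = 0.2351
  p(0,1)=3/44: -0.0682 × log₂(0.0682) = 0.2642
  p(0,2)=5/88: -0.0568 × log₂(0.0568) = 0.2351
  p(0,3)=3/88: -0.0341 × log₂(0.0341) = 0.1662
  p(1,0)=9/88: -0.1023 × log₂(0.1023) = 0.3364
  p(1,1)=1/22: -0.0455 × log₂(0.0455) = 0.2027
  p(1,2)=1/44: -0.0227 × log₂(0.0227) = 0.1241
  p(1,3)=9/88: -0.1023 × log₂(0.1023) = 0.3364
  p(2,0)=1/11: -0.0909 × log₂(0.0909) = 0.3145
  p(2,1)=7/88: -0.0795 × log₂(0.0795) = 0.2905
  p(2,2)=3/88: -0.0341 × log₂(0.0341) = 0.1662
  p(2,3)=1/44: -0.0227 × log₂(0.0227) = 0.1241
  p(3,0)=7/88: -0.0795 × log₂(0.0795) = 0.2905
  p(3,1)=9/88: -0.1023 × log₂(0.1023) = 0.3364
  p(3,2)=5/88: -0.0568 × log₂(0.0568) = 0.2351
  p(3,3)=1/22: -0.0455 × log₂(0.0455) = 0.2027
H(X,Y) = 3.8601 bits


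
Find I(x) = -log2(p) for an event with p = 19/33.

Information content I(x) = -log₂(p(x))
I = -log₂(19/33) = -log₂(0.5758)
I = 0.7965 bits


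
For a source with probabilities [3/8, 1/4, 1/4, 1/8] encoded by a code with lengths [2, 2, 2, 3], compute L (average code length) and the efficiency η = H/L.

Average length L = Σ p_i × l_i = 2.1250 bits
Entropy H = 1.9056 bits
Efficiency η = H/L × 100% = 89.68%


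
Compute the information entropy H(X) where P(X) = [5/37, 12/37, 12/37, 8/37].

H(X) = -Σ p(x) log₂ p(x)
  -5/37 × log₂(5/37) = 0.3902
  -12/37 × log₂(12/37) = 0.5269
  -12/37 × log₂(12/37) = 0.5269
  -8/37 × log₂(8/37) = 0.4777
H(X) = 1.9216 bits


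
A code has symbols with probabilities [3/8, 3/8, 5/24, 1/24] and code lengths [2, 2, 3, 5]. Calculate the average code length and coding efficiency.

Average length L = Σ p_i × l_i = 2.3333 bits
Entropy H = 1.7238 bits
Efficiency η = H/L × 100% = 73.88%


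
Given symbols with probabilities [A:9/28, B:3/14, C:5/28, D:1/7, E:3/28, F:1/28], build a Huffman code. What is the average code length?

Huffman tree construction:
Combine smallest probabilities repeatedly
Resulting codes:
  A: 11 (length 2)
  B: 01 (length 2)
  C: 00 (length 2)
  D: 100 (length 3)
  E: 1011 (length 4)
  F: 1010 (length 4)
Average length = Σ p(s) × length(s) = 2.4286 bits


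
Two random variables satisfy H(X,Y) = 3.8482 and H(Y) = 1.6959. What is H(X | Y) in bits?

Chain rule: H(X,Y) = H(X|Y) + H(Y)
H(X|Y) = H(X,Y) - H(Y) = 3.8482 - 1.6959 = 2.1523 bits


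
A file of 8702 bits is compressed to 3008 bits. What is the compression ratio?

Compression ratio = Original / Compressed
= 8702 / 3008 = 2.89:1


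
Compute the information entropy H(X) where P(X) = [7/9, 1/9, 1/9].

H(X) = -Σ p(x) log₂ p(x)
  -7/9 × log₂(7/9) = 0.2820
  -1/9 × log₂(1/9) = 0.3522
  -1/9 × log₂(1/9) = 0.3522
H(X) = 0.9864 bits


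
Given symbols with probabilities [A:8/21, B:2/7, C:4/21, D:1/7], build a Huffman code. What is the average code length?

Huffman tree construction:
Combine smallest probabilities repeatedly
Resulting codes:
  A: 0 (length 1)
  B: 10 (length 2)
  C: 111 (length 3)
  D: 110 (length 3)
Average length = Σ p(s) × length(s) = 1.9524 bits


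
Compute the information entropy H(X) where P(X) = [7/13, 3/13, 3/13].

H(X) = -Σ p(x) log₂ p(x)
  -7/13 × log₂(7/13) = 0.4809
  -3/13 × log₂(3/13) = 0.4882
  -3/13 × log₂(3/13) = 0.4882
H(X) = 1.4573 bits


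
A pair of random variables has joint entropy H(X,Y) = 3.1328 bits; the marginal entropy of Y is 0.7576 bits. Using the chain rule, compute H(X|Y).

Chain rule: H(X,Y) = H(X|Y) + H(Y)
H(X|Y) = H(X,Y) - H(Y) = 3.1328 - 0.7576 = 2.3752 bits


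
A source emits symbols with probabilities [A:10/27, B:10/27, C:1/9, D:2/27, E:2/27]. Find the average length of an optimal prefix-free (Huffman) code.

Huffman tree construction:
Combine smallest probabilities repeatedly
Resulting codes:
  A: 11 (length 2)
  B: 0 (length 1)
  C: 100 (length 3)
  D: 1010 (length 4)
  E: 1011 (length 4)
Average length = Σ p(s) × length(s) = 2.0370 bits


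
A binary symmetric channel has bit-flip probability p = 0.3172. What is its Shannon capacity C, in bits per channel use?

For BSC with error probability p:
C = 1 - H(p) where H(p) is binary entropy
H(0.3172) = -0.3172 × log₂(0.3172) - 0.6828 × log₂(0.6828)
H(p) = 0.9013
C = 1 - 0.9013 = 0.0987 bits/use


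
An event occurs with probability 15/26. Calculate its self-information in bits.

Information content I(x) = -log₂(p(x))
I = -log₂(15/26) = -log₂(0.5769)
I = 0.7935 bits


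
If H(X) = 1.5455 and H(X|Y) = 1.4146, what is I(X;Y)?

I(X;Y) = H(X) - H(X|Y)
I(X;Y) = 1.5455 - 1.4146 = 0.1309 bits


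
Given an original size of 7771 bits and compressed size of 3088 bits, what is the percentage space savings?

Space savings = (1 - Compressed/Original) × 100%
= (1 - 3088/7771) × 100%
= 60.26%


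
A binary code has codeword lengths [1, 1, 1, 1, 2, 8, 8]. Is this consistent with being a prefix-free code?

Kraft inequality: Σ 2^(-l_i) ≤ 1 for prefix-free code
Calculating: 2^(-1) + 2^(-1) + 2^(-1) + 2^(-1) + 2^(-2) + 2^(-8) + 2^(-8)
= 0.5 + 0.5 + 0.5 + 0.5 + 0.25 + 0.00390625 + 0.00390625
= 2.2578
Since 2.2578 > 1, prefix-free code does not exist


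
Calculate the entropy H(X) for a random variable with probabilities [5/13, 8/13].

H(X) = -Σ p(x) log₂ p(x)
  -5/13 × log₂(5/13) = 0.5302
  -8/13 × log₂(8/13) = 0.4310
H(X) = 0.9612 bits


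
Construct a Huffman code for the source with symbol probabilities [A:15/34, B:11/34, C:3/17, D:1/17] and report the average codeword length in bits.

Huffman tree construction:
Combine smallest probabilities repeatedly
Resulting codes:
  A: 0 (length 1)
  B: 11 (length 2)
  C: 101 (length 3)
  D: 100 (length 3)
Average length = Σ p(s) × length(s) = 1.7941 bits


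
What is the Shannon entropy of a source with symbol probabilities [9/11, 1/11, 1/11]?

H(X) = -Σ p(x) log₂ p(x)
  -9/11 × log₂(9/11) = 0.2369
  -1/11 × log₂(1/11) = 0.3145
  -1/11 × log₂(1/11) = 0.3145
H(X) = 0.8659 bits


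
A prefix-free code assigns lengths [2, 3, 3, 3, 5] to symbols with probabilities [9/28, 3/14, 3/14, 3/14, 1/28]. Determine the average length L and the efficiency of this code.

Average length L = Σ p_i × l_i = 2.7500 bits
Entropy H = 2.1267 bits
Efficiency η = H/L × 100% = 77.33%


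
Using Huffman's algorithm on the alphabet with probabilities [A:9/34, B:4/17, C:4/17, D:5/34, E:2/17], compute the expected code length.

Huffman tree construction:
Combine smallest probabilities repeatedly
Resulting codes:
  A: 10 (length 2)
  B: 00 (length 2)
  C: 01 (length 2)
  D: 111 (length 3)
  E: 110 (length 3)
Average length = Σ p(s) × length(s) = 2.2647 bits


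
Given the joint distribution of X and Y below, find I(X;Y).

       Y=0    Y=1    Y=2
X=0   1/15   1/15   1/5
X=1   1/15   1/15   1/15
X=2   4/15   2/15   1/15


H(X) = 1.5058, H(Y) = 1.5656, H(X,Y) = 2.9232
I(X;Y) = H(X) + H(Y) - H(X,Y) = 0.1482 bits


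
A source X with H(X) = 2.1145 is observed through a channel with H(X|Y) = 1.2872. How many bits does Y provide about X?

I(X;Y) = H(X) - H(X|Y)
I(X;Y) = 2.1145 - 1.2872 = 0.8273 bits


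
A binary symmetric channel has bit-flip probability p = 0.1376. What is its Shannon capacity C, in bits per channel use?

For BSC with error probability p:
C = 1 - H(p) where H(p) is binary entropy
H(0.1376) = -0.1376 × log₂(0.1376) - 0.8624 × log₂(0.8624)
H(p) = 0.5779
C = 1 - 0.5779 = 0.4221 bits/use


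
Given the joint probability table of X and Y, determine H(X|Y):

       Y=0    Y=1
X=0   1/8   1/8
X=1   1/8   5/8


H(X|Y) = Σ_y p(y) H(X|Y=y)
  p(Y=0) = 1/4, H(X|Y=0) = 1.0000
  p(Y=1) = 3/4, H(X|Y=1) = 0.6500
H(X|Y) = 0.2500×1.0000 + 0.7500×0.6500 = 0.7375 bits


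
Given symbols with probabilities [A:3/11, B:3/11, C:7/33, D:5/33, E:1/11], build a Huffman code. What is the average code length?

Huffman tree construction:
Combine smallest probabilities repeatedly
Resulting codes:
  A: 10 (length 2)
  B: 11 (length 2)
  C: 00 (length 2)
  D: 011 (length 3)
  E: 010 (length 3)
Average length = Σ p(s) × length(s) = 2.2424 bits


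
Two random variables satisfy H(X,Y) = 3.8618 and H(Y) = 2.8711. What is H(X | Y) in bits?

Chain rule: H(X,Y) = H(X|Y) + H(Y)
H(X|Y) = H(X,Y) - H(Y) = 3.8618 - 2.8711 = 0.9907 bits


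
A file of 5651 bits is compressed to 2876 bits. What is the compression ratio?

Compression ratio = Original / Compressed
= 5651 / 2876 = 1.96:1


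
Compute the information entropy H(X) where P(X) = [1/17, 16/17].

H(X) = -Σ p(x) log₂ p(x)
  -1/17 × log₂(1/17) = 0.2404
  -16/17 × log₂(16/17) = 0.0823
H(X) = 0.3228 bits


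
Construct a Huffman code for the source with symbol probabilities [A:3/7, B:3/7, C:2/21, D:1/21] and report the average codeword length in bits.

Huffman tree construction:
Combine smallest probabilities repeatedly
Resulting codes:
  A: 11 (length 2)
  B: 0 (length 1)
  C: 101 (length 3)
  D: 100 (length 3)
Average length = Σ p(s) × length(s) = 1.7143 bits


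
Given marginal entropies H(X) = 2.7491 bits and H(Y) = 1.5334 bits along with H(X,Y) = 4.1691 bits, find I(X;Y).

I(X;Y) = H(X) + H(Y) - H(X,Y)
I(X;Y) = 2.7491 + 1.5334 - 4.1691 = 0.1134 bits


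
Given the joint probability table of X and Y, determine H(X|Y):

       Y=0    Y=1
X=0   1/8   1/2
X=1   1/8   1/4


H(X|Y) = Σ_y p(y) H(X|Y=y)
  p(Y=0) = 1/4, H(X|Y=0) = 1.0000
  p(Y=1) = 3/4, H(X|Y=1) = 0.9183
H(X|Y) = 0.2500×1.0000 + 0.7500×0.9183 = 0.9387 bits


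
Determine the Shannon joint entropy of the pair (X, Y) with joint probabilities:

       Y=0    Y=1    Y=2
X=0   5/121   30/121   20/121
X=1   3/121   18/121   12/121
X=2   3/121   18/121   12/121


H(X,Y) = -Σ p(x,y) log₂ p(x,y)
  p(0,0)=5/121: -0.0413 × log₂(0.0413) = 0.1900
  p(0,1)=30/121: -0.2479 × log₂(0.2479) = 0.4988
  p(0,2)=20/121: -0.1653 × log₂(0.1653) = 0.4292
  p(1,0)=3/121: -0.0248 × log₂(0.0248) = 0.1322
  p(1,1)=18/121: -0.1488 × log₂(0.1488) = 0.4089
  p(1,2)=12/121: -0.0992 × log₂(0.0992) = 0.3306
  p(2,0)=3/121: -0.0248 × log₂(0.0248) = 0.1322
  p(2,1)=18/121: -0.1488 × log₂(0.1488) = 0.4089
  p(2,2)=12/121: -0.0992 × log₂(0.0992) = 0.3306
H(X,Y) = 2.8617 bits


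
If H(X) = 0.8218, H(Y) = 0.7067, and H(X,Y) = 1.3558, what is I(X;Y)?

I(X;Y) = H(X) + H(Y) - H(X,Y)
I(X;Y) = 0.8218 + 0.7067 - 1.3558 = 0.1727 bits


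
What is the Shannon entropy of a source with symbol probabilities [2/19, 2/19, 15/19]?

H(X) = -Σ p(x) log₂ p(x)
  -2/19 × log₂(2/19) = 0.3419
  -2/19 × log₂(2/19) = 0.3419
  -15/19 × log₂(15/19) = 0.2692
H(X) = 0.9530 bits


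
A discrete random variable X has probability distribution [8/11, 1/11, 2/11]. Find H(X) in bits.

H(X) = -Σ p(x) log₂ p(x)
  -8/11 × log₂(8/11) = 0.3341
  -1/11 × log₂(1/11) = 0.3145
  -2/11 × log₂(2/11) = 0.4472
H(X) = 1.0958 bits


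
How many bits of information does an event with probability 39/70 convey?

Information content I(x) = -log₂(p(x))
I = -log₂(39/70) = -log₂(0.5571)
I = 0.8439 bits


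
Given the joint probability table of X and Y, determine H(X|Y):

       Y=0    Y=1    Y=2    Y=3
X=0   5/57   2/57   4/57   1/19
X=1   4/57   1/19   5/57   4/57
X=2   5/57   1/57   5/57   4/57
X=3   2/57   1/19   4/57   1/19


H(X|Y) = Σ_y p(y) H(X|Y=y)
  p(Y=0) = 16/57, H(X|Y=0) = 1.9238
  p(Y=1) = 3/19, H(X|Y=1) = 1.8911
  p(Y=2) = 6/19, H(X|Y=2) = 1.9911
  p(Y=3) = 14/57, H(X|Y=3) = 1.9852
H(X|Y) = 0.2807×1.9238 + 0.1579×1.8911 + 0.3158×1.9911 + 0.2456×1.9852 = 1.9550 bits


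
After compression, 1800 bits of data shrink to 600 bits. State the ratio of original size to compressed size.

Compression ratio = Original / Compressed
= 1800 / 600 = 3.00:1


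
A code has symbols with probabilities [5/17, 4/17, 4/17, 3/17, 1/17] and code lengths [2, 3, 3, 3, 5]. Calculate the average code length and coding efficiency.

Average length L = Σ p_i × l_i = 2.8235 bits
Entropy H = 2.1837 bits
Efficiency η = H/L × 100% = 77.34%


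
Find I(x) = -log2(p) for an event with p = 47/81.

Information content I(x) = -log₂(p(x))
I = -log₂(47/81) = -log₂(0.5802)
I = 0.7853 bits


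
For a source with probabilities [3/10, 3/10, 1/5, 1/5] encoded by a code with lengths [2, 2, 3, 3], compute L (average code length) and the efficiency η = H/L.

Average length L = Σ p_i × l_i = 2.4000 bits
Entropy H = 1.9710 bits
Efficiency η = H/L × 100% = 82.12%


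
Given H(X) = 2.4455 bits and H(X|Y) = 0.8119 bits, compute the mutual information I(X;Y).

I(X;Y) = H(X) - H(X|Y)
I(X;Y) = 2.4455 - 0.8119 = 1.6336 bits


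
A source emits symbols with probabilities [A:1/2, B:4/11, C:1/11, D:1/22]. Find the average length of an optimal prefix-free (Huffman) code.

Huffman tree construction:
Combine smallest probabilities repeatedly
Resulting codes:
  A: 0 (length 1)
  B: 11 (length 2)
  C: 101 (length 3)
  D: 100 (length 3)
Average length = Σ p(s) × length(s) = 1.6364 bits


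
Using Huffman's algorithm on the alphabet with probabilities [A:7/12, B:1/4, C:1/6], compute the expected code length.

Huffman tree construction:
Combine smallest probabilities repeatedly
Resulting codes:
  A: 1 (length 1)
  B: 01 (length 2)
  C: 00 (length 2)
Average length = Σ p(s) × length(s) = 1.4167 bits


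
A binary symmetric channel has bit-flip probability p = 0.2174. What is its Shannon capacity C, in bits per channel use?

For BSC with error probability p:
C = 1 - H(p) where H(p) is binary entropy
H(0.2174) = -0.2174 × log₂(0.2174) - 0.7826 × log₂(0.7826)
H(p) = 0.7554
C = 1 - 0.7554 = 0.2446 bits/use


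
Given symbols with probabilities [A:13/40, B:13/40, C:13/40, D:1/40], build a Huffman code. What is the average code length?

Huffman tree construction:
Combine smallest probabilities repeatedly
Resulting codes:
  A: 01 (length 2)
  B: 10 (length 2)
  C: 11 (length 2)
  D: 00 (length 2)
Average length = Σ p(s) × length(s) = 2.0000 bits


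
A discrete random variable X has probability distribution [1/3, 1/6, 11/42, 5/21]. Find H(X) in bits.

H(X) = -Σ p(x) log₂ p(x)
  -1/3 × log₂(1/3) = 0.5283
  -1/6 × log₂(1/6) = 0.4308
  -11/42 × log₂(11/42) = 0.5062
  -5/21 × log₂(5/21) = 0.4929
H(X) = 1.9583 bits


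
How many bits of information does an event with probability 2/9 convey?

Information content I(x) = -log₂(p(x))
I = -log₂(2/9) = -log₂(0.2222)
I = 2.1699 bits


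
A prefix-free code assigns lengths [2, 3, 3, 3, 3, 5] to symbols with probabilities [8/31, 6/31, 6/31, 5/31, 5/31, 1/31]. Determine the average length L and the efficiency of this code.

Average length L = Σ p_i × l_i = 2.8065 bits
Entropy H = 2.4304 bits
Efficiency η = H/L × 100% = 86.60%


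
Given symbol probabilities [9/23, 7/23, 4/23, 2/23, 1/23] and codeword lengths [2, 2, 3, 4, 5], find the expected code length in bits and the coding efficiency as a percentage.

Average length L = Σ p_i × l_i = 2.4783 bits
Entropy H = 1.9940 bits
Efficiency η = H/L × 100% = 80.46%


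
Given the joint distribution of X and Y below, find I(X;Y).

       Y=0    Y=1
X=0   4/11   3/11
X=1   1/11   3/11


H(X) = 0.9457, H(Y) = 0.9940, H(X,Y) = 1.8676
I(X;Y) = H(X) + H(Y) - H(X,Y) = 0.0721 bits


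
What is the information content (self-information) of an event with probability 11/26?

Information content I(x) = -log₂(p(x))
I = -log₂(11/26) = -log₂(0.4231)
I = 1.2410 bits


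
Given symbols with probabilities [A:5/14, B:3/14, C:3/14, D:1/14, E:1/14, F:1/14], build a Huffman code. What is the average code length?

Huffman tree construction:
Combine smallest probabilities repeatedly
Resulting codes:
  A: 11 (length 2)
  B: 00 (length 2)
  C: 01 (length 2)
  D: 1010 (length 4)
  E: 1011 (length 4)
  F: 100 (length 3)
Average length = Σ p(s) × length(s) = 2.3571 bits


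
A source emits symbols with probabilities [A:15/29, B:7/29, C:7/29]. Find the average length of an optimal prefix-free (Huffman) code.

Huffman tree construction:
Combine smallest probabilities repeatedly
Resulting codes:
  A: 1 (length 1)
  B: 00 (length 2)
  C: 01 (length 2)
Average length = Σ p(s) × length(s) = 1.4828 bits


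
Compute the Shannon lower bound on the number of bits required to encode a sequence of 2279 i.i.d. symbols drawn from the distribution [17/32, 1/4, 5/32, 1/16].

Entropy H = 1.6532 bits/symbol
Minimum bits = H × n = 1.6532 × 2279
= 3767.72 bits


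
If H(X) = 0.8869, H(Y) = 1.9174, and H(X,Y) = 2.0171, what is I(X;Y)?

I(X;Y) = H(X) + H(Y) - H(X,Y)
I(X;Y) = 0.8869 + 1.9174 - 2.0171 = 0.7872 bits


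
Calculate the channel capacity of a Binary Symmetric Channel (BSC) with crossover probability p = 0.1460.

For BSC with error probability p:
C = 1 - H(p) where H(p) is binary entropy
H(0.1460) = -0.1460 × log₂(0.1460) - 0.8540 × log₂(0.8540)
H(p) = 0.5997
C = 1 - 0.5997 = 0.4003 bits/use


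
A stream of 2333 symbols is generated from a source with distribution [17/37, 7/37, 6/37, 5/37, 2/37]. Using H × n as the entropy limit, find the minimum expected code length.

Entropy H = 2.0133 bits/symbol
Minimum bits = H × n = 2.0133 × 2333
= 4697.02 bits


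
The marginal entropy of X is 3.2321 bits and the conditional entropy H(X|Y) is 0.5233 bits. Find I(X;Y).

I(X;Y) = H(X) - H(X|Y)
I(X;Y) = 3.2321 - 0.5233 = 2.7088 bits


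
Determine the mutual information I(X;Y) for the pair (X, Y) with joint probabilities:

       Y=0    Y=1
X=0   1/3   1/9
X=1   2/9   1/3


H(X) = 0.9911, H(Y) = 0.9911, H(X,Y) = 1.8911
I(X;Y) = H(X) + H(Y) - H(X,Y) = 0.0911 bits


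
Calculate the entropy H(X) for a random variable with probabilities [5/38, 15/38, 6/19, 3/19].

H(X) = -Σ p(x) log₂ p(x)
  -5/38 × log₂(5/38) = 0.3850
  -15/38 × log₂(15/38) = 0.5294
  -6/19 × log₂(6/19) = 0.5251
  -3/19 × log₂(3/19) = 0.4205
H(X) = 1.8600 bits


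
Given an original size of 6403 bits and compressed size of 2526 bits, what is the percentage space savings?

Space savings = (1 - Compressed/Original) × 100%
= (1 - 2526/6403) × 100%
= 60.55%


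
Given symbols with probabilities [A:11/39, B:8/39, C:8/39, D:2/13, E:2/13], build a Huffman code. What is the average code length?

Huffman tree construction:
Combine smallest probabilities repeatedly
Resulting codes:
  A: 10 (length 2)
  B: 00 (length 2)
  C: 01 (length 2)
  D: 110 (length 3)
  E: 111 (length 3)
Average length = Σ p(s) × length(s) = 2.3077 bits


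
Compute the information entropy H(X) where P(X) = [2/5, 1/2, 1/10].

H(X) = -Σ p(x) log₂ p(x)
  -2/5 × log₂(2/5) = 0.5288
  -1/2 × log₂(1/2) = 0.5000
  -1/10 × log₂(1/10) = 0.3322
H(X) = 1.3610 bits


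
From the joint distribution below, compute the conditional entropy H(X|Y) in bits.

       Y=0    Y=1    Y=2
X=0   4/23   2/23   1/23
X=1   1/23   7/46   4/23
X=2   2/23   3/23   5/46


H(X|Y) = Σ_y p(y) H(X|Y=y)
  p(Y=0) = 7/23, H(X|Y=0) = 1.3788
  p(Y=1) = 17/46, H(X|Y=1) = 1.5486
  p(Y=2) = 15/46, H(X|Y=2) = 1.3996
H(X|Y) = 0.3043×1.3788 + 0.3696×1.5486 + 0.3261×1.3996 = 1.4483 bits


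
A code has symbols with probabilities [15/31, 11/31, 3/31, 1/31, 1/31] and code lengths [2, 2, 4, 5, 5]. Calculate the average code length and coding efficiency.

Average length L = Σ p_i × l_i = 2.3871 bits
Entropy H = 1.6828 bits
Efficiency η = H/L × 100% = 70.50%


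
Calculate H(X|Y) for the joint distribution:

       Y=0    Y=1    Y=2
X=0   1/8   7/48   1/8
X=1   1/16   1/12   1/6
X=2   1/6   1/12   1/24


H(X|Y) = Σ_y p(y) H(X|Y=y)
  p(Y=0) = 17/48, H(X|Y=0) = 1.4837
  p(Y=1) = 5/16, H(X|Y=1) = 1.5301
  p(Y=2) = 1/3, H(X|Y=2) = 1.4056
H(X|Y) = 0.3542×1.4837 + 0.3125×1.5301 + 0.3333×1.4056 = 1.4722 bits


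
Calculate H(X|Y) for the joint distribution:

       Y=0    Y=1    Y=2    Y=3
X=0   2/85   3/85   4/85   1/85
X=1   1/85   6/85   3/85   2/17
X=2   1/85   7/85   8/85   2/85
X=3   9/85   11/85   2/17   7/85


H(X|Y) = Σ_y p(y) H(X|Y=y)
  p(Y=0) = 13/85, H(X|Y=0) = 1.3520
  p(Y=1) = 27/85, H(X|Y=1) = 1.8671
  p(Y=2) = 5/17, H(X|Y=2) = 1.8449
  p(Y=3) = 4/17, H(X|Y=3) = 1.5784
H(X|Y) = 0.1529×1.3520 + 0.3176×1.8671 + 0.2941×1.8449 + 0.2353×1.5784 = 1.7139 bits


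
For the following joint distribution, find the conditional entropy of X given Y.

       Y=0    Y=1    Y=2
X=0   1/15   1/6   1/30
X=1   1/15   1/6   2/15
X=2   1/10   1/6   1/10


H(X|Y) = Σ_y p(y) H(X|Y=y)
  p(Y=0) = 7/30, H(X|Y=0) = 1.5567
  p(Y=1) = 1/2, H(X|Y=1) = 1.5850
  p(Y=2) = 4/15, H(X|Y=2) = 1.4056
H(X|Y) = 0.2333×1.5567 + 0.5000×1.5850 + 0.2667×1.4056 = 1.5305 bits


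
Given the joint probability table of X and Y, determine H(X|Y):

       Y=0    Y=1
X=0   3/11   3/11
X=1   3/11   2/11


H(X|Y) = Σ_y p(y) H(X|Y=y)
  p(Y=0) = 6/11, H(X|Y=0) = 1.0000
  p(Y=1) = 5/11, H(X|Y=1) = 0.9710
H(X|Y) = 0.5455×1.0000 + 0.4545×0.9710 = 0.9868 bits


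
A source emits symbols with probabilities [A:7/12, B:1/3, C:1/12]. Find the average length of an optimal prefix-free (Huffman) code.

Huffman tree construction:
Combine smallest probabilities repeatedly
Resulting codes:
  A: 1 (length 1)
  B: 01 (length 2)
  C: 00 (length 2)
Average length = Σ p(s) × length(s) = 1.4167 bits


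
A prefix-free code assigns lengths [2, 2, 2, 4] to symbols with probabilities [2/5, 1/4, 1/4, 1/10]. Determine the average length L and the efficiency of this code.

Average length L = Σ p_i × l_i = 2.2000 bits
Entropy H = 1.8610 bits
Efficiency η = H/L × 100% = 84.59%


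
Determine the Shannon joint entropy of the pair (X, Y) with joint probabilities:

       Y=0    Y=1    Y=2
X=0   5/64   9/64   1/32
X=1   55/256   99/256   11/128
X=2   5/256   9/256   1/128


H(X,Y) = -Σ p(x,y) log₂ p(x,y)
  p(0,0)=5/64: -0.0781 × log₂(0.0781) = 0.2873
  p(0,1)=9/64: -0.1406 × log₂(0.1406) = 0.3980
  p(0,2)=1/32: -0.0312 × log₂(0.0312) = 0.1562
  p(1,0)=55/256: -0.2148 × log₂(0.2148) = 0.4767
  p(1,1)=99/256: -0.3867 × log₂(0.3867) = 0.5301
  p(1,2)=11/128: -0.0859 × log₂(0.0859) = 0.3043
  p(2,0)=5/256: -0.0195 × log₂(0.0195) = 0.1109
  p(2,1)=9/256: -0.0352 × log₂(0.0352) = 0.1698
  p(2,2)=1/128: -0.0078 × log₂(0.0078) = 0.0547
H(X,Y) = 2.4880 bits


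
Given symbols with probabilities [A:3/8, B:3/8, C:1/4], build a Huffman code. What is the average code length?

Huffman tree construction:
Combine smallest probabilities repeatedly
Resulting codes:
  A: 11 (length 2)
  B: 0 (length 1)
  C: 10 (length 2)
Average length = Σ p(s) × length(s) = 1.6250 bits


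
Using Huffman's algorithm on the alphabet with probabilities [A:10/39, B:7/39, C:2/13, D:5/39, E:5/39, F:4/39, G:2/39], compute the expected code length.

Huffman tree construction:
Combine smallest probabilities repeatedly
Resulting codes:
  A: 01 (length 2)
  B: 00 (length 2)
  C: 110 (length 3)
  D: 100 (length 3)
  E: 101 (length 3)
  F: 1111 (length 4)
  G: 1110 (length 4)
Average length = Σ p(s) × length(s) = 2.7179 bits


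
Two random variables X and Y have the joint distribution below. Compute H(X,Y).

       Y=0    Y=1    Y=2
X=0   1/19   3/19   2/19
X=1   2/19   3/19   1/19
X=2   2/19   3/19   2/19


H(X,Y) = -Σ p(x,y) log₂ p(x,y)
  p(0,0)=1/19: -0.0526 × log₂(0.0526) = 0.2236
  p(0,1)=3/19: -0.1579 × log₂(0.1579) = 0.4205
  p(0,2)=2/19: -0.1053 × log₂(0.1053) = 0.3419
  p(1,0)=2/19: -0.1053 × log₂(0.1053) = 0.3419
  p(1,1)=3/19: -0.1579 × log₂(0.1579) = 0.4205
  p(1,2)=1/19: -0.0526 × log₂(0.0526) = 0.2236
  p(2,0)=2/19: -0.1053 × log₂(0.1053) = 0.3419
  p(2,1)=3/19: -0.1579 × log₂(0.1579) = 0.4205
  p(2,2)=2/19: -0.1053 × log₂(0.1053) = 0.3419
H(X,Y) = 3.0761 bits


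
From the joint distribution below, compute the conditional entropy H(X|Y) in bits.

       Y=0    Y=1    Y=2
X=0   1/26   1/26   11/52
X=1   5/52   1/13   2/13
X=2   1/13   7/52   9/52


H(X|Y) = Σ_y p(y) H(X|Y=y)
  p(Y=0) = 11/52, H(X|Y=0) = 1.4949
  p(Y=1) = 1/4, H(X|Y=1) = 1.4196
  p(Y=2) = 7/13, H(X|Y=2) = 1.5722
H(X|Y) = 0.2115×1.4949 + 0.2500×1.4196 + 0.5385×1.5722 = 1.5177 bits


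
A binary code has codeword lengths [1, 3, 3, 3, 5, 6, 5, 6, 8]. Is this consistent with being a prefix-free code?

Kraft inequality: Σ 2^(-l_i) ≤ 1 for prefix-free code
Calculating: 2^(-1) + 2^(-3) + 2^(-3) + 2^(-3) + 2^(-5) + 2^(-6) + 2^(-5) + 2^(-6) + 2^(-8)
= 0.5 + 0.125 + 0.125 + 0.125 + 0.03125 + 0.015625 + 0.03125 + 0.015625 + 0.00390625
= 0.9727
Since 0.9727 ≤ 1, prefix-free code exists


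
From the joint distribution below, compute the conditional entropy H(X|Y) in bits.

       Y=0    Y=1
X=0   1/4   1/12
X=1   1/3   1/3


H(X|Y) = Σ_y p(y) H(X|Y=y)
  p(Y=0) = 7/12, H(X|Y=0) = 0.9852
  p(Y=1) = 5/12, H(X|Y=1) = 0.7219
H(X|Y) = 0.5833×0.9852 + 0.4167×0.7219 = 0.8755 bits


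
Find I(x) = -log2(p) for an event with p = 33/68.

Information content I(x) = -log₂(p(x))
I = -log₂(33/68) = -log₂(0.4853)
I = 1.0431 bits


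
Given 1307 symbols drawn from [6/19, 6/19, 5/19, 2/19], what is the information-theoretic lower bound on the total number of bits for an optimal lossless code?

Entropy H = 1.8990 bits/symbol
Minimum bits = H × n = 1.8990 × 1307
= 2482.02 bits


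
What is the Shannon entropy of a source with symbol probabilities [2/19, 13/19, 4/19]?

H(X) = -Σ p(x) log₂ p(x)
  -2/19 × log₂(2/19) = 0.3419
  -13/19 × log₂(13/19) = 0.3746
  -4/19 × log₂(4/19) = 0.4732
H(X) = 1.1897 bits


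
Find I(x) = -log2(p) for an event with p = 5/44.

Information content I(x) = -log₂(p(x))
I = -log₂(5/44) = -log₂(0.1136)
I = 3.1375 bits


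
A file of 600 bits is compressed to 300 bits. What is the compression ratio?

Compression ratio = Original / Compressed
= 600 / 300 = 2.00:1


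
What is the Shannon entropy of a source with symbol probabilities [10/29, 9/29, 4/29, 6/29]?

H(X) = -Σ p(x) log₂ p(x)
  -10/29 × log₂(10/29) = 0.5297
  -9/29 × log₂(9/29) = 0.5239
  -4/29 × log₂(4/29) = 0.3942
  -6/29 × log₂(6/29) = 0.4703
H(X) = 1.9180 bits


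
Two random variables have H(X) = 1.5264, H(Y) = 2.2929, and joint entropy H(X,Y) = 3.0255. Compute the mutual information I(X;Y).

I(X;Y) = H(X) + H(Y) - H(X,Y)
I(X;Y) = 1.5264 + 2.2929 - 3.0255 = 0.7938 bits


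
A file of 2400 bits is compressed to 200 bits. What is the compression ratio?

Compression ratio = Original / Compressed
= 2400 / 200 = 12.00:1


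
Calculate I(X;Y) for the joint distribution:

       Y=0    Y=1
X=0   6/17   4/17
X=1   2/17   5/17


H(X) = 0.9774, H(Y) = 0.9975, H(X,Y) = 1.9040
I(X;Y) = H(X) + H(Y) - H(X,Y) = 0.0710 bits


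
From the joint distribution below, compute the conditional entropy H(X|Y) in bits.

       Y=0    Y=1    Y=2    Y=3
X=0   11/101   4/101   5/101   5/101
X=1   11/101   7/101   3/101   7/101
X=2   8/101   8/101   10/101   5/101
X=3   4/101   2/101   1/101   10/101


H(X|Y) = Σ_y p(y) H(X|Y=y)
  p(Y=0) = 34/101, H(X|Y=0) = 1.9078
  p(Y=1) = 21/101, H(X|Y=1) = 1.8375
  p(Y=2) = 19/101, H(X|Y=2) = 1.6383
  p(Y=3) = 27/101, H(X|Y=3) = 1.9367
H(X|Y) = 0.3366×1.9078 + 0.2079×1.8375 + 0.1881×1.6383 + 0.2673×1.9367 = 1.8502 bits


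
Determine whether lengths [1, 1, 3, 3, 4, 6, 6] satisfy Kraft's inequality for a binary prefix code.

Kraft inequality: Σ 2^(-l_i) ≤ 1 for prefix-free code
Calculating: 2^(-1) + 2^(-1) + 2^(-3) + 2^(-3) + 2^(-4) + 2^(-6) + 2^(-6)
= 0.5 + 0.5 + 0.125 + 0.125 + 0.0625 + 0.015625 + 0.015625
= 1.3438
Since 1.3438 > 1, prefix-free code does not exist


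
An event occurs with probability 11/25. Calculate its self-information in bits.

Information content I(x) = -log₂(p(x))
I = -log₂(11/25) = -log₂(0.4400)
I = 1.1844 bits


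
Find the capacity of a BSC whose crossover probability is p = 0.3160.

For BSC with error probability p:
C = 1 - H(p) where H(p) is binary entropy
H(0.3160) = -0.3160 × log₂(0.3160) - 0.6840 × log₂(0.6840)
H(p) = 0.9000
C = 1 - 0.9000 = 0.1000 bits/use


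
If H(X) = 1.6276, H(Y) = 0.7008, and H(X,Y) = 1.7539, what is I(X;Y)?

I(X;Y) = H(X) + H(Y) - H(X,Y)
I(X;Y) = 1.6276 + 0.7008 - 1.7539 = 0.5745 bits


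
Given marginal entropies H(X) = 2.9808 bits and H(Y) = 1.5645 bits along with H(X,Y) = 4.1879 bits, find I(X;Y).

I(X;Y) = H(X) + H(Y) - H(X,Y)
I(X;Y) = 2.9808 + 1.5645 - 4.1879 = 0.3574 bits


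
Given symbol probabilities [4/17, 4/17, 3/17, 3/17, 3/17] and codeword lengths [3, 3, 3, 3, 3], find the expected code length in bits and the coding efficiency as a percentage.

Average length L = Σ p_i × l_i = 3.0000 bits
Entropy H = 2.3072 bits
Efficiency η = H/L × 100% = 76.91%


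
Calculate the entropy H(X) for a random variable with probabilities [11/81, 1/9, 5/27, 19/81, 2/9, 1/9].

H(X) = -Σ p(x) log₂ p(x)
  -11/81 × log₂(11/81) = 0.3912
  -1/9 × log₂(1/9) = 0.3522
  -5/27 × log₂(5/27) = 0.4505
  -19/81 × log₂(19/81) = 0.4907
  -2/9 × log₂(2/9) = 0.4822
  -1/9 × log₂(1/9) = 0.3522
H(X) = 2.5190 bits


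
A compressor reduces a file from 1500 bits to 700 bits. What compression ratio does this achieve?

Compression ratio = Original / Compressed
= 1500 / 700 = 2.14:1


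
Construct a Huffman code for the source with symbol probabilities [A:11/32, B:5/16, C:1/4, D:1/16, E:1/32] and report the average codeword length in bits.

Huffman tree construction:
Combine smallest probabilities repeatedly
Resulting codes:
  A: 11 (length 2)
  B: 10 (length 2)
  C: 01 (length 2)
  D: 001 (length 3)
  E: 000 (length 3)
Average length = Σ p(s) × length(s) = 2.0938 bits


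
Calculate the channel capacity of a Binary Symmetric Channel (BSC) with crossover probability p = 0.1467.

For BSC with error probability p:
C = 1 - H(p) where H(p) is binary entropy
H(0.1467) = -0.1467 × log₂(0.1467) - 0.8533 × log₂(0.8533)
H(p) = 0.6015
C = 1 - 0.6015 = 0.3985 bits/use


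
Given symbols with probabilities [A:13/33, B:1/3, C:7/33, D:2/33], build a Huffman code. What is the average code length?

Huffman tree construction:
Combine smallest probabilities repeatedly
Resulting codes:
  A: 0 (length 1)
  B: 11 (length 2)
  C: 101 (length 3)
  D: 100 (length 3)
Average length = Σ p(s) × length(s) = 1.8788 bits


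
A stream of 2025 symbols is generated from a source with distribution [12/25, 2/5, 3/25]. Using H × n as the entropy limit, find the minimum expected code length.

Entropy H = 1.4041 bits/symbol
Minimum bits = H × n = 1.4041 × 2025
= 2843.32 bits


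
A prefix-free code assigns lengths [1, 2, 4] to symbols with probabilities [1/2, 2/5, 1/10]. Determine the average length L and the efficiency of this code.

Average length L = Σ p_i × l_i = 1.7000 bits
Entropy H = 1.3610 bits
Efficiency η = H/L × 100% = 80.06%


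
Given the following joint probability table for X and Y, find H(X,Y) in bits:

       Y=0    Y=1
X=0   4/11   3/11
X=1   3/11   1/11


H(X,Y) = -Σ p(x,y) log₂ p(x,y)
  p(0,0)=4/11: -0.3636 × log₂(0.3636) = 0.5307
  p(0,1)=3/11: -0.2727 × log₂(0.2727) = 0.5112
  p(1,0)=3/11: -0.2727 × log₂(0.2727) = 0.5112
  p(1,1)=1/11: -0.0909 × log₂(0.0909) = 0.3145
H(X,Y) = 1.8676 bits


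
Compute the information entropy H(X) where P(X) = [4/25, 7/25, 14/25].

H(X) = -Σ p(x) log₂ p(x)
  -4/25 × log₂(4/25) = 0.4230
  -7/25 × log₂(7/25) = 0.5142
  -14/25 × log₂(14/25) = 0.4684
H(X) = 1.4057 bits


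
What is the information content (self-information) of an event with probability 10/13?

Information content I(x) = -log₂(p(x))
I = -log₂(10/13) = -log₂(0.7692)
I = 0.3785 bits


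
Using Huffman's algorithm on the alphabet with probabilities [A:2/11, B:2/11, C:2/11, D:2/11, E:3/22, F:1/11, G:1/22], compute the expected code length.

Huffman tree construction:
Combine smallest probabilities repeatedly
Resulting codes:
  A: 110 (length 3)
  B: 111 (length 3)
  C: 00 (length 2)
  D: 01 (length 2)
  E: 100 (length 3)
  F: 1011 (length 4)
  G: 1010 (length 4)
Average length = Σ p(s) × length(s) = 2.7727 bits


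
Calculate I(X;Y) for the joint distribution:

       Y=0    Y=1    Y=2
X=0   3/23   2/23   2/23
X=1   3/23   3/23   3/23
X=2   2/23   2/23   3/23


H(X) = 1.5743, H(Y) = 1.5822, H(X,Y) = 3.1421
I(X;Y) = H(X) + H(Y) - H(X,Y) = 0.0145 bits


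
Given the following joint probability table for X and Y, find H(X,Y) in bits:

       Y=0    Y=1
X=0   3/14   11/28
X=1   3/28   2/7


H(X,Y) = -Σ p(x,y) log₂ p(x,y)
  p(0,0)=3/14: -0.2143 × log₂(0.2143) = 0.4762
  p(0,1)=11/28: -0.3929 × log₂(0.3929) = 0.5295
  p(1,0)=3/28: -0.1071 × log₂(0.1071) = 0.3453
  p(1,1)=2/7: -0.2857 × log₂(0.2857) = 0.5164
H(X,Y) = 1.8674 bits


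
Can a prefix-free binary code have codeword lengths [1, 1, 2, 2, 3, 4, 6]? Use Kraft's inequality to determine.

Kraft inequality: Σ 2^(-l_i) ≤ 1 for prefix-free code
Calculating: 2^(-1) + 2^(-1) + 2^(-2) + 2^(-2) + 2^(-3) + 2^(-4) + 2^(-6)
= 0.5 + 0.5 + 0.25 + 0.25 + 0.125 + 0.0625 + 0.015625
= 1.7031
Since 1.7031 > 1, prefix-free code does not exist


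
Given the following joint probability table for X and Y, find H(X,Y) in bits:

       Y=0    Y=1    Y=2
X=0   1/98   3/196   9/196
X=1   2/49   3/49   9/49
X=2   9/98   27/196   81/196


H(X,Y) = -Σ p(x,y) log₂ p(x,y)
  p(0,0)=1/98: -0.0102 × log₂(0.0102) = 0.0675
  p(0,1)=3/196: -0.0153 × log₂(0.0153) = 0.0923
  p(0,2)=9/196: -0.0459 × log₂(0.0459) = 0.2041
  p(1,0)=2/49: -0.0408 × log₂(0.0408) = 0.1884
  p(1,1)=3/49: -0.0612 × log₂(0.0612) = 0.2467
  p(1,2)=9/49: -0.1837 × log₂(0.1837) = 0.4490
  p(2,0)=9/98: -0.0918 × log₂(0.0918) = 0.3164
  p(2,1)=27/196: -0.1378 × log₂(0.1378) = 0.3940
  p(2,2)=81/196: -0.4133 × log₂(0.4133) = 0.5269
H(X,Y) = 2.4852 bits


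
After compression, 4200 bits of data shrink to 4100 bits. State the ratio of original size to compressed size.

Compression ratio = Original / Compressed
= 4200 / 4100 = 1.02:1


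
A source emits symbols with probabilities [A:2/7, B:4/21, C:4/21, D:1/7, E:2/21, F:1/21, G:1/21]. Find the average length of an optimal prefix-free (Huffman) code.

Huffman tree construction:
Combine smallest probabilities repeatedly
Resulting codes:
  A: 10 (length 2)
  B: 111 (length 3)
  C: 00 (length 2)
  D: 110 (length 3)
  E: 010 (length 3)
  F: 0110 (length 4)
  G: 0111 (length 4)
Average length = Σ p(s) × length(s) = 2.6190 bits


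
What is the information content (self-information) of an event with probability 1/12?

Information content I(x) = -log₂(p(x))
I = -log₂(1/12) = -log₂(0.0833)
I = 3.5850 bits


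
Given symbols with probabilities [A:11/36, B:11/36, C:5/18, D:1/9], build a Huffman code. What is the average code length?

Huffman tree construction:
Combine smallest probabilities repeatedly
Resulting codes:
  A: 10 (length 2)
  B: 11 (length 2)
  C: 01 (length 2)
  D: 00 (length 2)
Average length = Σ p(s) × length(s) = 2.0000 bits


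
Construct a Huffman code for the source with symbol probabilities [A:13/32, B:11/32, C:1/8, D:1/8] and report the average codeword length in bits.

Huffman tree construction:
Combine smallest probabilities repeatedly
Resulting codes:
  A: 0 (length 1)
  B: 11 (length 2)
  C: 100 (length 3)
  D: 101 (length 3)
Average length = Σ p(s) × length(s) = 1.8438 bits


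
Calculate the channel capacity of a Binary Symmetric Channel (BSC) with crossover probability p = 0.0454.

For BSC with error probability p:
C = 1 - H(p) where H(p) is binary entropy
H(0.0454) = -0.0454 × log₂(0.0454) - 0.9546 × log₂(0.9546)
H(p) = 0.2665
C = 1 - 0.2665 = 0.7335 bits/use


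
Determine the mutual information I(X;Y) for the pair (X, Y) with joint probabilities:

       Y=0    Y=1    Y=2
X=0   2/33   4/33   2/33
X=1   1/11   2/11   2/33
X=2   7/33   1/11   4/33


H(X) = 1.5487, H(Y) = 1.5557, H(X,Y) = 3.0241
I(X;Y) = H(X) + H(Y) - H(X,Y) = 0.0804 bits
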